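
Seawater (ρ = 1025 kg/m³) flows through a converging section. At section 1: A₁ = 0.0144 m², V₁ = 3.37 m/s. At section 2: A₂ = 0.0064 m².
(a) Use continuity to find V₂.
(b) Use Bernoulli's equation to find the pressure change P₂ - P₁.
(a) Continuity: A₁V₁=A₂V₂ -> V₂=A₁V₁/A₂=0.0144*3.37/0.0064=7.58 m/s
(b) Bernoulli: P₂-P₁=0.5*rho*(V₁^2-V₂^2)/1000=0.5*1025*(3.37^2-7.58^2)/1000=-23.63 kPa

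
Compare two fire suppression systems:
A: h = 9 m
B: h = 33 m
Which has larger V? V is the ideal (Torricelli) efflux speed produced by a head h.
V(A) = 13.29 m/s, V(B) = 25.45 m/s. Answer: B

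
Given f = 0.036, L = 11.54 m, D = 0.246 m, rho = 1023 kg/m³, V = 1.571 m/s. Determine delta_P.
Formula: \Delta P = f \frac{L}{D} \frac{\rho V^2}{2}
delta_P = 0.036·(11.54/0.246)·0.5·1023·1.571²/1000 = 2.132 kPa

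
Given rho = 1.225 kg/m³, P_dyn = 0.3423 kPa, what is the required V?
Formula: P_{dyn} = \frac{1}{2} \rho V^2
Substituting knowns: 0.3423 = 0.5·1.225·V²/1000
Solving for V: V = √(2·(0.3423·1000)/1.225) = 23.64 m/s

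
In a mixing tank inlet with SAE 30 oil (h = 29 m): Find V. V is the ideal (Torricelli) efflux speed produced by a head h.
Formula: V = \sqrt{2 g h}
V = √(2·9.81·29) = 23.85 m/s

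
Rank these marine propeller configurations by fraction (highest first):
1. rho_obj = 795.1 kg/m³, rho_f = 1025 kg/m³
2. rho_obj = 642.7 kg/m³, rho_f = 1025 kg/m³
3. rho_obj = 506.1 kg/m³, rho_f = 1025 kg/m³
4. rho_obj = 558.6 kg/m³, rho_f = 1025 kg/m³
Case 1: fraction = 0.7757
Case 2: fraction = 0.627
Case 3: fraction = 0.4938
Case 4: fraction = 0.545
Ranking (highest first): 1, 2, 4, 3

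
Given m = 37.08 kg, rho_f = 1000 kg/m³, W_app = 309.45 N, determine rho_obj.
Formula: W_{app} = mg\left(1 - \frac{\rho_f}{\rho_{obj}}\right)
Substituting knowns: 309.45 = 37.08·9.81·(1 − 1000/rho_obj)
Solving for rho_obj: rho_obj = 1000/(1 − 309.45/(37.08·9.81)) = 6698 kg/m³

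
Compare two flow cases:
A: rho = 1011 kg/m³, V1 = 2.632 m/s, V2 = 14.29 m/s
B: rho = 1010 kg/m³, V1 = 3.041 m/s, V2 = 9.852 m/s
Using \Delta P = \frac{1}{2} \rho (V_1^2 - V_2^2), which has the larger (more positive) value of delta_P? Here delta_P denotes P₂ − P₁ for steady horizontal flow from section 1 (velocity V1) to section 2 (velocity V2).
delta_P(A) = -99.72 kPa, delta_P(B) = -44.35 kPa. Answer: B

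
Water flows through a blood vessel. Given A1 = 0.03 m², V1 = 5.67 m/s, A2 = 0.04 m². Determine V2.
Formula: V_2 = \frac{A_1 V_1}{A_2}
V2 = 0.03·5.67/0.04 = 4.252 m/s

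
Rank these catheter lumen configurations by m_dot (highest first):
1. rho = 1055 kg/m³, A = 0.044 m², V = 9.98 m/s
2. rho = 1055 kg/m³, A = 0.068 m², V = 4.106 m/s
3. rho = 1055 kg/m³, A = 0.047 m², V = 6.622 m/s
Case 1: m_dot = 463.3 kg/s
Case 2: m_dot = 294.6 kg/s
Case 3: m_dot = 328.4 kg/s
Ranking (highest first): 1, 3, 2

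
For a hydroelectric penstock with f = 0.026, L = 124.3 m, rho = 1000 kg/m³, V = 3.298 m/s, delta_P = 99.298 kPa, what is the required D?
Formula: \Delta P = f \frac{L}{D} \frac{\rho V^2}{2}
Substituting knowns: 99.298 = 0.026·(124.3/D)·0.5·1000·3.298²/1000
Solving for D: D = 0.026·124.3·0.5·1000·3.298²/(99.298·1000) = 0.177 m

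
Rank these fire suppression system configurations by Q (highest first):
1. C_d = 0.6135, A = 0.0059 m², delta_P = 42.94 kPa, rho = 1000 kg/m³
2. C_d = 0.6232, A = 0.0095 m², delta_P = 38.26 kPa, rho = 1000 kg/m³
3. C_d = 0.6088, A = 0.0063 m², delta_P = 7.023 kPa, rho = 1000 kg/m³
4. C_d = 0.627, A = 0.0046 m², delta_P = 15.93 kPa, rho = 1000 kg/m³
Case 1: Q = 33.54 L/s
Case 2: Q = 51.79 L/s
Case 3: Q = 14.37 L/s
Case 4: Q = 16.28 L/s
Ranking (highest first): 2, 1, 4, 3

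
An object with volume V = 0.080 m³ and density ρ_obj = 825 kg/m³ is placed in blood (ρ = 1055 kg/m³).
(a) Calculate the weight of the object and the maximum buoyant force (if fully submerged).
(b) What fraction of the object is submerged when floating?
(a) W=rho_obj*g*V=825*9.81*0.080=647.5 N; F_B(max)=rho*g*V=1055*9.81*0.080=828.0 N
(b) Floating fraction=rho_obj/rho=825/1055=0.782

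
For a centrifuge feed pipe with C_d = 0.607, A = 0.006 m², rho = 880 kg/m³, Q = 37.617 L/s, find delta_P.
Formula: Q = C_d A \sqrt{\frac{2 \Delta P}{\rho}}
Substituting knowns: 37.617 = 0.607·0.006·√(2·(delta_P·1000)/880)·1000
Solving for delta_P: delta_P = ((37.617/1000)/(0.607·0.006))²·880/2/1000 = 46.94 kPa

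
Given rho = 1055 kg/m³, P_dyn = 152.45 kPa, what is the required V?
Formula: P_{dyn} = \frac{1}{2} \rho V^2
Substituting knowns: 152.45 = 0.5·1055·V²/1000
Solving for V: V = √(2·(152.45·1000)/1055) = 17 m/s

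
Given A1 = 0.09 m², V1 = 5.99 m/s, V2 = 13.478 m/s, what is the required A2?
Formula: V_2 = \frac{A_1 V_1}{A_2}
Substituting knowns: 13.478 = 0.09·5.99/A2
Solving for A2: A2 = 0.09·5.99/13.478 = 0.04 m²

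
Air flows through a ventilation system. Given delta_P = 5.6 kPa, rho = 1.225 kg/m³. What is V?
Formula: V = \sqrt{\frac{2 \Delta P}{\rho}}
V = √(2·(5.6·1000)/1.225) = 95.62 m/s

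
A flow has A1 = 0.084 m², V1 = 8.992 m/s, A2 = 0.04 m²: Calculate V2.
Formula: V_2 = \frac{A_1 V_1}{A_2}
V2 = 0.084·8.992/0.04 = 18.88 m/s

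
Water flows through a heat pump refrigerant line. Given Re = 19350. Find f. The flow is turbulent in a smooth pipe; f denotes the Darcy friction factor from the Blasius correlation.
Formula: f = \frac{0.316}{Re^{0.25}}
f = 0.316/19350^0.25 = 0.02679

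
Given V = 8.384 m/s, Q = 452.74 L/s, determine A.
Formula: Q = A V
Substituting knowns: 452.74 = A·8.384·1000
Solving for A: A = (452.74/1000)/8.384 = 0.054 m²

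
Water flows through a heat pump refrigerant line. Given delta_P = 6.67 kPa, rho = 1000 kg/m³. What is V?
Formula: V = \sqrt{\frac{2 \Delta P}{\rho}}
V = √(2·(6.67·1000)/1000) = 3.652 m/s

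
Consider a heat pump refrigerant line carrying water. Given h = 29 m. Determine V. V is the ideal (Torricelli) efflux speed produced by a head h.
Formula: V = \sqrt{2 g h}
V = √(2·9.81·29) = 23.85 m/s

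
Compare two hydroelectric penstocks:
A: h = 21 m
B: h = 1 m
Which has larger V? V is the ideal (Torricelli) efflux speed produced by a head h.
V(A) = 20.3 m/s, V(B) = 4.429 m/s. Answer: A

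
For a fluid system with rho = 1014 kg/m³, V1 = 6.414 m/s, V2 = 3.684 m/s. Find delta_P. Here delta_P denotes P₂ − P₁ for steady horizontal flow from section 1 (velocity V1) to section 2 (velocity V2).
Formula: \Delta P = \frac{1}{2} \rho (V_1^2 - V_2^2)
delta_P = 0.5·1014·(6.414² − 3.684²)/1000 = 13.98 kPa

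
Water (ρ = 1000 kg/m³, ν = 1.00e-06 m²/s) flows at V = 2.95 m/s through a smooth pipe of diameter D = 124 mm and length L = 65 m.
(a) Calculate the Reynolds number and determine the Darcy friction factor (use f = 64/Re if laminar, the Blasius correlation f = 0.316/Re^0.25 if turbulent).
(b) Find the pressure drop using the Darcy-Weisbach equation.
(a) Re = V·D/ν = 2.95·0.124/1.00e-06 = 365800 → turbulent (Re > 4000); f = 0.316/Re^0.25 = 0.316/365800^0.25 = 0.012849 (Blasius is strictly valid for Re ≲ 1e5; used here as the smooth-pipe estimate the problem specifies)
(b) Darcy-Weisbach: ΔP = f·(L/D)·½ρV²/1000 = 0.012849·(65/0.124)·½·1000·2.95²/1000 = 29.31 kPa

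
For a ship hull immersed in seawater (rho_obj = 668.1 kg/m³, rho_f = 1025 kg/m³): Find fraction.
Formula: f_{sub} = \frac{\rho_{obj}}{\rho_f}
fraction = 668.1/1025 = 0.6518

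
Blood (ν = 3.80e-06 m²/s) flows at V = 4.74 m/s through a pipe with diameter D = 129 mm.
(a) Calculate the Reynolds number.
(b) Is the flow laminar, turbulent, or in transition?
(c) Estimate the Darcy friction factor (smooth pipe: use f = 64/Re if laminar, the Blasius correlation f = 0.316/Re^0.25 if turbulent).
(a) Re = V·D/ν = 4.74·0.129/3.80e-06 = 160910
(b) Flow regime: turbulent (Re > 4000)
(c) Friction factor: f = 0.316/Re^0.25 = 0.316/160910^0.25 = 0.01578 (Blasius is strictly valid for Re ≲ 1e5; used here as the smooth-pipe estimate the problem specifies)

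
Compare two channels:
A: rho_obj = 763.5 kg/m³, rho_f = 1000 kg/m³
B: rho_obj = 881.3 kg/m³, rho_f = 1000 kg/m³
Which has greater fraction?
fraction(A) = 0.7635, fraction(B) = 0.8813. Answer: B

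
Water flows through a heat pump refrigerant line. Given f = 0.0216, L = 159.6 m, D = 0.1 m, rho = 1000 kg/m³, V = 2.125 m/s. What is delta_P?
Formula: \Delta P = f \frac{L}{D} \frac{\rho V^2}{2}
delta_P = 0.0216·(159.6/0.1)·0.5·1000·2.125²/1000 = 77.83 kPa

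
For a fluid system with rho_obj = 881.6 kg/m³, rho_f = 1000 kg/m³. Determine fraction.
Formula: f_{sub} = \frac{\rho_{obj}}{\rho_f}
fraction = 881.6/1000 = 0.8816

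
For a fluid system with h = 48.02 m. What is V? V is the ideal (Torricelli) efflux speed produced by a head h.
Formula: V = \sqrt{2 g h}
V = √(2·9.81·48.02) = 30.69 m/s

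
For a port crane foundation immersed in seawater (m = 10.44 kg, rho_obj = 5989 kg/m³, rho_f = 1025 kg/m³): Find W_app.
Formula: W_{app} = mg\left(1 - \frac{\rho_f}{\rho_{obj}}\right)
W_app = 10.44·9.81·(1 − 1025/5989) = 84.89 N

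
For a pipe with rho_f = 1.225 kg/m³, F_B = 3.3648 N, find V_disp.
Formula: F_B = \rho_f g V_{disp}
Substituting knowns: 3.3648 = 1.225·9.81·V_disp
Solving for V_disp: V_disp = 3.3648/(1.225·9.81) = 0.28 m³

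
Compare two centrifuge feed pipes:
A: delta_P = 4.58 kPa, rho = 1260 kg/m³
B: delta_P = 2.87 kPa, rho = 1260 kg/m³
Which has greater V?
V(A) = 2.696 m/s, V(B) = 2.134 m/s. Answer: A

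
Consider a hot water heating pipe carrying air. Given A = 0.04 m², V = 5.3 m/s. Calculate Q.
Formula: Q = A V
Q = 0.04·5.3·1000 = 212 L/s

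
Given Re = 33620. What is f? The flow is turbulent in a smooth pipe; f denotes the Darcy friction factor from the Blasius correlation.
Formula: f = \frac{0.316}{Re^{0.25}}
f = 0.316/33620^0.25 = 0.02334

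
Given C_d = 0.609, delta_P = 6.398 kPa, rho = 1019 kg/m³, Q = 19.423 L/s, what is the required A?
Formula: Q = C_d A \sqrt{\frac{2 \Delta P}{\rho}}
Substituting knowns: 19.423 = 0.609·A·√(2·(6.398·1000)/1019)·1000
Solving for A: A = (19.423/1000)/(0.609·√(2·(6.398·1000)/1019)) = 0.009 m²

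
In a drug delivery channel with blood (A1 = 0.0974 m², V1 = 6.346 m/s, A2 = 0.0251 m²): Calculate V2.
Formula: V_2 = \frac{A_1 V_1}{A_2}
V2 = 0.0974·6.346/0.0251 = 24.63 m/s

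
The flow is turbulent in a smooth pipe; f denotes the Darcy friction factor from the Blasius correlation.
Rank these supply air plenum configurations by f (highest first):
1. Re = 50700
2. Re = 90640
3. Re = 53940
Case 1: f = 0.02106
Case 2: f = 0.01821
Case 3: f = 0.02074
Ranking (highest first): 1, 3, 2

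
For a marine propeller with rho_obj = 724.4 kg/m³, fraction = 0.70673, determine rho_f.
Formula: f_{sub} = \frac{\rho_{obj}}{\rho_f}
Substituting knowns: 0.70673 = 724.4/rho_f
Solving for rho_f: rho_f = 724.4/0.70673 = 1025 kg/m³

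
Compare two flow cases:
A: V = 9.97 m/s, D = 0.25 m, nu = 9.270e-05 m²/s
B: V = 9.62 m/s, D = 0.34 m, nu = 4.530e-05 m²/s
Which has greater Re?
Re(A) = 26888, Re(B) = 72203. Answer: B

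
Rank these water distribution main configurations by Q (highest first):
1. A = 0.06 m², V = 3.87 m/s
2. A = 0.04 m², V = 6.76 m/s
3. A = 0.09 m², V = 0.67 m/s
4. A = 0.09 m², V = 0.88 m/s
Case 1: Q = 232.2 L/s
Case 2: Q = 270.4 L/s
Case 3: Q = 60.3 L/s
Case 4: Q = 79.2 L/s
Ranking (highest first): 2, 1, 4, 3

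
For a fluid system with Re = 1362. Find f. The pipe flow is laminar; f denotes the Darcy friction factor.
Formula: f = \frac{64}{Re}
f = 64/1362 = 0.04699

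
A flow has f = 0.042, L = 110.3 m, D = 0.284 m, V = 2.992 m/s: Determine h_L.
Formula: h_L = f \frac{L}{D} \frac{V^2}{2g}
h_L = 0.042·(110.3/0.284)·2.992²/(2·9.81) = 7.443 m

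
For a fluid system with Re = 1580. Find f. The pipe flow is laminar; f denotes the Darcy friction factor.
Formula: f = \frac{64}{Re}
f = 64/1580 = 0.04051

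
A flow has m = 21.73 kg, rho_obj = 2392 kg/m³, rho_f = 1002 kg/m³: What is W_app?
Formula: W_{app} = mg\left(1 - \frac{\rho_f}{\rho_{obj}}\right)
W_app = 21.73·9.81·(1 − 1002/2392) = 123.9 N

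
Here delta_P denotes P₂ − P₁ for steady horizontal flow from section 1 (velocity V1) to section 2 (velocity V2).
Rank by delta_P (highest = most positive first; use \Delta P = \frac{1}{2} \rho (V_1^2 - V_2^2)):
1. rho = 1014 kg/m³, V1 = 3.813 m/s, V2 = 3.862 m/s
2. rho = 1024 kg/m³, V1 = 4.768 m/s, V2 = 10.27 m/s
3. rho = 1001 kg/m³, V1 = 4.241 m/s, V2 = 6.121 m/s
Case 1: delta_P = -0.1907 kPa
Case 2: delta_P = -42.36 kPa
Case 3: delta_P = -9.75 kPa
Ranking (highest first): 1, 3, 2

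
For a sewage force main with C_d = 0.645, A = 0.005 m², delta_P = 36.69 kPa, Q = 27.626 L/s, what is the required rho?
Formula: Q = C_d A \sqrt{\frac{2 \Delta P}{\rho}}
Substituting knowns: 27.626 = 0.645·0.005·√(2·(36.69·1000)/rho)·1000
Solving for rho: rho = 2·(36.69·1000)/((27.626/1000)/(0.645·0.005))² = 1000 kg/m³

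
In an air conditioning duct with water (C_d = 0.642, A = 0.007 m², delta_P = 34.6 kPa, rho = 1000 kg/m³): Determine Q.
Formula: Q = C_d A \sqrt{\frac{2 \Delta P}{\rho}}
Q = 0.642·0.007·√(2·(34.6·1000)/1000)·1000 = 37.38 L/s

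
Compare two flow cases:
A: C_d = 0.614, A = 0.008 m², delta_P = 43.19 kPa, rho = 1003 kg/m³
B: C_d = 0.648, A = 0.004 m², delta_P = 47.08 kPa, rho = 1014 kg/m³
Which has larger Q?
Q(A) = 45.58 L/s, Q(B) = 24.98 L/s. Answer: A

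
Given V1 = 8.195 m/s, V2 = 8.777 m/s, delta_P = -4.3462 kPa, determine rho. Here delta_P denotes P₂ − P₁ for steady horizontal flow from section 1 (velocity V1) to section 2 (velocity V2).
Formula: \Delta P = \frac{1}{2} \rho (V_1^2 - V_2^2)
Substituting knowns: -4.3462 = 0.5·rho·(8.195² − 8.777²)/1000
Solving for rho: rho = 2·(-4.3462·1000)/(8.195² − 8.777²) = 880 kg/m³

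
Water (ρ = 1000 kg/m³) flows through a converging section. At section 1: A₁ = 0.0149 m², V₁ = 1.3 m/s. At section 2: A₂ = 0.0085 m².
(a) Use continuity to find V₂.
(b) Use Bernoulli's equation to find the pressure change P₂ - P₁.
(a) Continuity: A₁V₁=A₂V₂ -> V₂=A₁V₁/A₂=0.0149*1.3/0.0085=2.28 m/s
(b) Bernoulli: P₂-P₁=0.5*rho*(V₁^2-V₂^2)/1000=0.5*1000*(1.3^2-2.28^2)/1000=-1.754 kPa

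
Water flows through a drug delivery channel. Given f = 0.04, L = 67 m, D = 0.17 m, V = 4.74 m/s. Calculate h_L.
Formula: h_L = f \frac{L}{D} \frac{V^2}{2g}
h_L = 0.04·(67/0.17)·4.74²/(2·9.81) = 18.05 m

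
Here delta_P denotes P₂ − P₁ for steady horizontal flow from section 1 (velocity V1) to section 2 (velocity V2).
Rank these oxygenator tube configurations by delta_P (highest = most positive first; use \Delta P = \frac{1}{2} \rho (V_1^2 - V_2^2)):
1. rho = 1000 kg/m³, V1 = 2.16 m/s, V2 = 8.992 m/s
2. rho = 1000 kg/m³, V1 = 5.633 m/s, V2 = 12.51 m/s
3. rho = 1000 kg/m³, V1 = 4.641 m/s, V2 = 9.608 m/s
Case 1: delta_P = -38.1 kPa
Case 2: delta_P = -62.38 kPa
Case 3: delta_P = -35.39 kPa
Ranking (highest first): 3, 1, 2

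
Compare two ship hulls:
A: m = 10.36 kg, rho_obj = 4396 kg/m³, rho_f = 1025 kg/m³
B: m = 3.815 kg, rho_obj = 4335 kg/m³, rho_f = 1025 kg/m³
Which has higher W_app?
W_app(A) = 77.93 N, W_app(B) = 28.58 N. Answer: A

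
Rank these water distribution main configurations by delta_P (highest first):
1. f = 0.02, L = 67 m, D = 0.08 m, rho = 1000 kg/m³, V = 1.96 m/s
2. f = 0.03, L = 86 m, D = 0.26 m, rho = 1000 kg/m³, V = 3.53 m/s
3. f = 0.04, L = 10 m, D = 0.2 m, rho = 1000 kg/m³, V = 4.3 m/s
Case 1: delta_P = 32.17 kPa
Case 2: delta_P = 61.83 kPa
Case 3: delta_P = 18.49 kPa
Ranking (highest first): 2, 1, 3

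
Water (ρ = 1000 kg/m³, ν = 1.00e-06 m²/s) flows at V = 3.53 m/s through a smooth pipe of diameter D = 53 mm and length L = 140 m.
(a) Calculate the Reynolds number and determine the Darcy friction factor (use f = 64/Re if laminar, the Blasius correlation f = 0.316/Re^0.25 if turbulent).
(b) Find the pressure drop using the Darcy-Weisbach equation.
(a) Re = V·D/ν = 3.53·0.053/1.00e-06 = 187090 → turbulent (Re > 4000); f = 0.316/Re^0.25 = 0.316/187090^0.25 = 0.015194 (Blasius is strictly valid for Re ≲ 1e5; used here as the smooth-pipe estimate the problem specifies)
(b) Darcy-Weisbach: ΔP = f·(L/D)·½ρV²/1000 = 0.015194·(140/0.053)·½·1000·3.53²/1000 = 250.1 kPa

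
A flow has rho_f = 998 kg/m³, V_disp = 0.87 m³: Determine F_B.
Formula: F_B = \rho_f g V_{disp}
F_B = 998·9.81·0.87 = 8518 N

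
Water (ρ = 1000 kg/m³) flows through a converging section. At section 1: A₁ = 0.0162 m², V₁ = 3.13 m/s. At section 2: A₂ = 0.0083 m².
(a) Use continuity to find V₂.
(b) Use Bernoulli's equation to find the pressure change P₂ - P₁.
(a) Continuity: A₁V₁=A₂V₂ -> V₂=A₁V₁/A₂=0.0162*3.13/0.0083=6.11 m/s
(b) Bernoulli: P₂-P₁=0.5*rho*(V₁^2-V₂^2)/1000=0.5*1000*(3.13^2-6.11^2)/1000=-13.77 kPa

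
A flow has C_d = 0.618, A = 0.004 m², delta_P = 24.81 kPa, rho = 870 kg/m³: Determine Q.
Formula: Q = C_d A \sqrt{\frac{2 \Delta P}{\rho}}
Q = 0.618·0.004·√(2·(24.81·1000)/870)·1000 = 18.67 L/s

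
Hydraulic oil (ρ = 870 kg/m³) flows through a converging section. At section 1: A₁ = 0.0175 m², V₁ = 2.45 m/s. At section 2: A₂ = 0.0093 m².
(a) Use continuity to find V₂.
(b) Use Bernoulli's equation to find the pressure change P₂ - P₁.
(a) Continuity: A₁V₁=A₂V₂ -> V₂=A₁V₁/A₂=0.0175*2.45/0.0093=4.61 m/s
(b) Bernoulli: P₂-P₁=0.5*rho*(V₁^2-V₂^2)/1000=0.5*870*(2.45^2-4.61^2)/1000=-6.634 kPa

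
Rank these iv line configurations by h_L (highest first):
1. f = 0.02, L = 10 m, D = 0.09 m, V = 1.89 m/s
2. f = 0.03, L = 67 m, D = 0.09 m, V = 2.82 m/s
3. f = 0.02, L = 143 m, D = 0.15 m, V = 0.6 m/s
Case 1: h_L = 0.4046 m
Case 2: h_L = 9.052 m
Case 3: h_L = 0.3498 m
Ranking (highest first): 2, 1, 3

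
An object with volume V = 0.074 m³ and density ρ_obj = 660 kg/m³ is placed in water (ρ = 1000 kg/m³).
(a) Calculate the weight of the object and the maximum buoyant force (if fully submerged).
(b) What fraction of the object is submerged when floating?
(a) W=rho_obj*g*V=660*9.81*0.074=479.1 N; F_B(max)=rho*g*V=1000*9.81*0.074=725.9 N
(b) Floating fraction=rho_obj/rho=660/1000=0.660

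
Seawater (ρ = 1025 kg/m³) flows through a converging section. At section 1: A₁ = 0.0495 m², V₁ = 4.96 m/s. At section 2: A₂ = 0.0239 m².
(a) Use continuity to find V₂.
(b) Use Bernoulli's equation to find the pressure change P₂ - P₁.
(a) Continuity: A₁V₁=A₂V₂ -> V₂=A₁V₁/A₂=0.0495*4.96/0.0239=10.27 m/s
(b) Bernoulli: P₂-P₁=0.5*rho*(V₁^2-V₂^2)/1000=0.5*1025*(4.96^2-10.27^2)/1000=-41.45 kPa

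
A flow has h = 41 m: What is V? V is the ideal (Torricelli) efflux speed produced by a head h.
Formula: V = \sqrt{2 g h}
V = √(2·9.81·41) = 28.36 m/s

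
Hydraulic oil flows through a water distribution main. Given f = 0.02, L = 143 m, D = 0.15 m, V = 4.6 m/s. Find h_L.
Formula: h_L = f \frac{L}{D} \frac{V^2}{2g}
h_L = 0.02·(143/0.15)·4.6²/(2·9.81) = 20.56 m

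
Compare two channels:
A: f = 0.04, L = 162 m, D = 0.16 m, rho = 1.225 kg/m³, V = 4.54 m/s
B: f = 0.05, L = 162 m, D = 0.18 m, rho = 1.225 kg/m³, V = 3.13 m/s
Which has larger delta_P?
delta_P(A) = 0.5113 kPa, delta_P(B) = 0.27 kPa. Answer: A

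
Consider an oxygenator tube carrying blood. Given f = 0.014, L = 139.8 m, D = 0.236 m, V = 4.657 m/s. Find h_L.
Formula: h_L = f \frac{L}{D} \frac{V^2}{2g}
h_L = 0.014·(139.8/0.236)·4.657²/(2·9.81) = 9.167 m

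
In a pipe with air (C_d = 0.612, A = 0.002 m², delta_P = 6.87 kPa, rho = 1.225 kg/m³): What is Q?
Formula: Q = C_d A \sqrt{\frac{2 \Delta P}{\rho}}
Q = 0.612·0.002·√(2·(6.87·1000)/1.225)·1000 = 129.6 L/s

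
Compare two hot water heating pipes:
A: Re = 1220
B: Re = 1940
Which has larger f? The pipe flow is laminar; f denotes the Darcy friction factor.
f(A) = 0.05246, f(B) = 0.03299. Answer: A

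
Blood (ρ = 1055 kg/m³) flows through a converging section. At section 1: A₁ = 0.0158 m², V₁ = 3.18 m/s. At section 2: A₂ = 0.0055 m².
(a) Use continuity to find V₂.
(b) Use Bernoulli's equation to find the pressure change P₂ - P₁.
(a) Continuity: A₁V₁=A₂V₂ -> V₂=A₁V₁/A₂=0.0158*3.18/0.0055=9.14 m/s
(b) Bernoulli: P₂-P₁=0.5*rho*(V₁^2-V₂^2)/1000=0.5*1055*(3.18^2-9.14^2)/1000=-38.73 kPa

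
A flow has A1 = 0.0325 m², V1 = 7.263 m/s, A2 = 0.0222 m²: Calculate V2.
Formula: V_2 = \frac{A_1 V_1}{A_2}
V2 = 0.0325·7.263/0.0222 = 10.63 m/s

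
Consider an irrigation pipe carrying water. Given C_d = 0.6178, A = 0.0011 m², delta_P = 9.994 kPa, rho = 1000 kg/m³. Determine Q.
Formula: Q = C_d A \sqrt{\frac{2 \Delta P}{\rho}}
Q = 0.6178·0.0011·√(2·(9.994·1000)/1000)·1000 = 3.038 L/s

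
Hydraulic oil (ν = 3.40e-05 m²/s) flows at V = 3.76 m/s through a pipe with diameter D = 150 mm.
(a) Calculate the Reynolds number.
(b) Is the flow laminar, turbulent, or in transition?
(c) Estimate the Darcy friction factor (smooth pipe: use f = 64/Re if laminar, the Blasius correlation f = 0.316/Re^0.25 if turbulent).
(a) Re = V·D/ν = 3.76·0.15/3.40e-05 = 16588
(b) Flow regime: turbulent (Re > 4000)
(c) Friction factor: f = 0.316/Re^0.25 = 0.316/16588^0.25 = 0.02784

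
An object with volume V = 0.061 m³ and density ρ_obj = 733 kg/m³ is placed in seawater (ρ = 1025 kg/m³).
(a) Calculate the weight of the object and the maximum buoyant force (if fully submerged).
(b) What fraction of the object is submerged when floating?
(a) W=rho_obj*g*V=733*9.81*0.061=438.6 N; F_B(max)=rho*g*V=1025*9.81*0.061=613.4 N
(b) Floating fraction=rho_obj/rho=733/1025=0.715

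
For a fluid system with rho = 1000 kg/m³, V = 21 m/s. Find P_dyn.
Formula: P_{dyn} = \frac{1}{2} \rho V^2
P_dyn = 0.5·1000·21²/1000 = 220.5 kPa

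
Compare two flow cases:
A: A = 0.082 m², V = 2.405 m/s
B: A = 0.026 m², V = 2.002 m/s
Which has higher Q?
Q(A) = 197.2 L/s, Q(B) = 52.05 L/s. Answer: A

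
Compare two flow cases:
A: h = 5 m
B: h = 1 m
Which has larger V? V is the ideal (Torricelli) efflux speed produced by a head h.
V(A) = 9.905 m/s, V(B) = 4.429 m/s. Answer: A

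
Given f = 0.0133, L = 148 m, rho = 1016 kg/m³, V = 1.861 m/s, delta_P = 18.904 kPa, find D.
Formula: \Delta P = f \frac{L}{D} \frac{\rho V^2}{2}
Substituting knowns: 18.904 = 0.0133·(148/D)·0.5·1016·1.861²/1000
Solving for D: D = 0.0133·148·0.5·1016·1.861²/(18.904·1000) = 0.1832 m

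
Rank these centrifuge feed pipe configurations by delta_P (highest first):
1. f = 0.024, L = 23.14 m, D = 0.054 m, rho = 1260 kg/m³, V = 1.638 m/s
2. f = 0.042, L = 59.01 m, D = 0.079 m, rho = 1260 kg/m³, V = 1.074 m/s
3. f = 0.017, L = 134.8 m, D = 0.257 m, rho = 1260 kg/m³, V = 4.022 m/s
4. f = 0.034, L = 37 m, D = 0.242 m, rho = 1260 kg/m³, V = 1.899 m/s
Case 1: delta_P = 17.38 kPa
Case 2: delta_P = 22.8 kPa
Case 3: delta_P = 90.87 kPa
Case 4: delta_P = 11.81 kPa
Ranking (highest first): 3, 2, 1, 4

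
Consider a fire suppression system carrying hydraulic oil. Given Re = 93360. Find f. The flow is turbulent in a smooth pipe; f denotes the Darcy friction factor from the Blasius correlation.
Formula: f = \frac{0.316}{Re^{0.25}}
f = 0.316/93360^0.25 = 0.01808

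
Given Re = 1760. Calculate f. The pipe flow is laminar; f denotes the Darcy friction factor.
Formula: f = \frac{64}{Re}
f = 64/1760 = 0.03636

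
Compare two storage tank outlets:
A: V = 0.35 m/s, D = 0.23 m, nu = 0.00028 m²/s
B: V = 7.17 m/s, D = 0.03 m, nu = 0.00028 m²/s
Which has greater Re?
Re(A) = 287.5, Re(B) = 768.2. Answer: B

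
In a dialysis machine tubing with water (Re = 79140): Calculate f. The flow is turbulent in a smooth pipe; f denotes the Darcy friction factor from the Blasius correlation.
Formula: f = \frac{0.316}{Re^{0.25}}
f = 0.316/79140^0.25 = 0.01884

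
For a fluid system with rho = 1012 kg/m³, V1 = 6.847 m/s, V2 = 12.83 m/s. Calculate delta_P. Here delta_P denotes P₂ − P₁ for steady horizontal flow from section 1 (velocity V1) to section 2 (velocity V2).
Formula: \Delta P = \frac{1}{2} \rho (V_1^2 - V_2^2)
delta_P = 0.5·1012·(6.847² − 12.83²)/1000 = -59.57 kPa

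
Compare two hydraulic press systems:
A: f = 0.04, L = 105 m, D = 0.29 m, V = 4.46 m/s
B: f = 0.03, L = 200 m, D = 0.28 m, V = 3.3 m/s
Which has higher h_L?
h_L(A) = 14.68 m, h_L(B) = 11.89 m. Answer: A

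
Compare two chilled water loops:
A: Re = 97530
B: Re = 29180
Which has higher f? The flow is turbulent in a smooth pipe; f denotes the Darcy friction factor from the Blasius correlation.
f(A) = 0.01788, f(B) = 0.02418. Answer: B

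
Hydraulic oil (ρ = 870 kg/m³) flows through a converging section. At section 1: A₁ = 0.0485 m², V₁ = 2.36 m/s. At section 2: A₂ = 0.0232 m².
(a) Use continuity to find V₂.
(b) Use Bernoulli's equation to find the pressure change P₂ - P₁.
(a) Continuity: A₁V₁=A₂V₂ -> V₂=A₁V₁/A₂=0.0485*2.36/0.0232=4.93 m/s
(b) Bernoulli: P₂-P₁=0.5*rho*(V₁^2-V₂^2)/1000=0.5*870*(2.36^2-4.93^2)/1000=-8.15 kPa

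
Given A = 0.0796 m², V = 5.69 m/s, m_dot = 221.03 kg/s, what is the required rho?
Formula: \dot{m} = \rho A V
Substituting knowns: 221.03 = rho·0.0796·5.69
Solving for rho: rho = 221.03/(0.0796·5.69) = 488 kg/m³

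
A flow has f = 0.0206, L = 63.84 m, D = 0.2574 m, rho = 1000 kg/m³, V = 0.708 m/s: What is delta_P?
Formula: \Delta P = f \frac{L}{D} \frac{\rho V^2}{2}
delta_P = 0.0206·(63.84/0.2574)·0.5·1000·0.708²/1000 = 1.281 kPa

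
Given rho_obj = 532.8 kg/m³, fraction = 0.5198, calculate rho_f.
Formula: f_{sub} = \frac{\rho_{obj}}{\rho_f}
Substituting knowns: 0.5198 = 532.8/rho_f
Solving for rho_f: rho_f = 532.8/0.5198 = 1025 kg/m³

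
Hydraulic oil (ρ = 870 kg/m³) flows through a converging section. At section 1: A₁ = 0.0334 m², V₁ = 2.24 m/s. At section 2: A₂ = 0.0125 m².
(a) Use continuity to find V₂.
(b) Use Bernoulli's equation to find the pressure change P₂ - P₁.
(a) Continuity: A₁V₁=A₂V₂ -> V₂=A₁V₁/A₂=0.0334*2.24/0.0125=5.99 m/s
(b) Bernoulli: P₂-P₁=0.5*rho*(V₁^2-V₂^2)/1000=0.5*870*(2.24^2-5.99^2)/1000=-13.43 kPa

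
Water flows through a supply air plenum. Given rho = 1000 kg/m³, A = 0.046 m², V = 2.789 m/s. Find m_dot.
Formula: \dot{m} = \rho A V
m_dot = 1000·0.046·2.789 = 128.3 kg/s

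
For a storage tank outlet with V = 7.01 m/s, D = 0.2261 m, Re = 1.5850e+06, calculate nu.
Formula: Re = \frac{V D}{\nu}
Substituting knowns: 1.5850e+06 = 7.01·0.2261/nu
Solving for nu: nu = 7.01·0.2261/1.5850e+06 = 1.000e-06 m²/s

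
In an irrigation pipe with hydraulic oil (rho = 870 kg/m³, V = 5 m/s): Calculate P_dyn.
Formula: P_{dyn} = \frac{1}{2} \rho V^2
P_dyn = 0.5·870·5²/1000 = 10.88 kPa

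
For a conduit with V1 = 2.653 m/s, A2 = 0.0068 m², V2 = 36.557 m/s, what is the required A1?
Formula: V_2 = \frac{A_1 V_1}{A_2}
Substituting knowns: 36.557 = A1·2.653/0.0068
Solving for A1: A1 = 36.557·0.0068/2.653 = 0.0937 m²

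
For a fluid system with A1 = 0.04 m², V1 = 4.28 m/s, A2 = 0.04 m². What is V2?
Formula: V_2 = \frac{A_1 V_1}{A_2}
V2 = 0.04·4.28/0.04 = 4.28 m/s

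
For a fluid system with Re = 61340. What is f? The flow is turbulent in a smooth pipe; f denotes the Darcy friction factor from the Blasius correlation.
Formula: f = \frac{0.316}{Re^{0.25}}
f = 0.316/61340^0.25 = 0.02008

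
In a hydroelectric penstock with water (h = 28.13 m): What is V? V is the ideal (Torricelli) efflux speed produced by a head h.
Formula: V = \sqrt{2 g h}
V = √(2·9.81·28.13) = 23.49 m/s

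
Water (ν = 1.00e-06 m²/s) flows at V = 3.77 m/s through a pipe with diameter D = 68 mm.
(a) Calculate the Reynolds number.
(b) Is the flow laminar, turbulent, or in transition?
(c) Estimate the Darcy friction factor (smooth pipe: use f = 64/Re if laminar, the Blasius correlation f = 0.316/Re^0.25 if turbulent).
(a) Re = V·D/ν = 3.77·0.068/1.00e-06 = 256360
(b) Flow regime: turbulent (Re > 4000)
(c) Friction factor: f = 0.316/Re^0.25 = 0.316/256360^0.25 = 0.01404 (Blasius is strictly valid for Re ≲ 1e5; used here as the smooth-pipe estimate the problem specifies)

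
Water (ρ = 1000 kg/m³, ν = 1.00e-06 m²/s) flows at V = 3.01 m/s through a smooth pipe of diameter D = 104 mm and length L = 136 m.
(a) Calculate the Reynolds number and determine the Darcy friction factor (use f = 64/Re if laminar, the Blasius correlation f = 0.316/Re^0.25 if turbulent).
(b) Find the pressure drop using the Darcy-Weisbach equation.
(a) Re = V·D/ν = 3.01·0.104/1.00e-06 = 313040 → turbulent (Re > 4000); f = 0.316/Re^0.25 = 0.316/313040^0.25 = 0.013359 (Blasius is strictly valid for Re ≲ 1e5; used here as the smooth-pipe estimate the problem specifies)
(b) Darcy-Weisbach: ΔP = f·(L/D)·½ρV²/1000 = 0.013359·(136/0.104)·½·1000·3.01²/1000 = 79.14 kPa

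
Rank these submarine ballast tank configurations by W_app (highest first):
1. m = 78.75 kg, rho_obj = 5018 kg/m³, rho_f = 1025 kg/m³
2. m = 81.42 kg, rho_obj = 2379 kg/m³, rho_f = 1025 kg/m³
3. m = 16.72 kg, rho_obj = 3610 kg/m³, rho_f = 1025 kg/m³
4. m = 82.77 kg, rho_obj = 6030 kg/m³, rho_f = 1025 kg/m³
Case 1: W_app = 614.7 N
Case 2: W_app = 454.6 N
Case 3: W_app = 117.5 N
Case 4: W_app = 674 N
Ranking (highest first): 4, 1, 2, 3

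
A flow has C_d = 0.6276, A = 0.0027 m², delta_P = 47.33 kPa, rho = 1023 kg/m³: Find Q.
Formula: Q = C_d A \sqrt{\frac{2 \Delta P}{\rho}}
Q = 0.6276·0.0027·√(2·(47.33·1000)/1023)·1000 = 16.3 L/s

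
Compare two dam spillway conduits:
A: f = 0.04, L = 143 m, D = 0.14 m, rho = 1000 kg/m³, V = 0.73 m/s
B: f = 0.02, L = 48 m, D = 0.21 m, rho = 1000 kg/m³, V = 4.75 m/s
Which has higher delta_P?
delta_P(A) = 10.89 kPa, delta_P(B) = 51.57 kPa. Answer: B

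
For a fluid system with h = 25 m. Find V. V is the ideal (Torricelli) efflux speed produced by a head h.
Formula: V = \sqrt{2 g h}
V = √(2·9.81·25) = 22.15 m/s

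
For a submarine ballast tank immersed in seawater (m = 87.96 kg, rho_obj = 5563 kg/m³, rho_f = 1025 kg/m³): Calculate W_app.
Formula: W_{app} = mg\left(1 - \frac{\rho_f}{\rho_{obj}}\right)
W_app = 87.96·9.81·(1 − 1025/5563) = 703.9 N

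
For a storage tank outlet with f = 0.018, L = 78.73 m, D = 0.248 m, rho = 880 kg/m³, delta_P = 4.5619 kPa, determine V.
Formula: \Delta P = f \frac{L}{D} \frac{\rho V^2}{2}
Substituting knowns: 4.5619 = 0.018·(78.73/0.248)·0.5·880·V²/1000
Solving for V: V = √((4.5619·1000)/(0.018·(78.73/0.248)·0.5·880)) = 1.347 m/s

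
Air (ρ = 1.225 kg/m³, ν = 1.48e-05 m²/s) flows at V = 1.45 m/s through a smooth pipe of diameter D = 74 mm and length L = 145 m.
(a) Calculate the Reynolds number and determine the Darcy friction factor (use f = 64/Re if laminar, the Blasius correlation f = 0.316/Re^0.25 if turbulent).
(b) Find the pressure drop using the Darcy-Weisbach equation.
(a) Re = V·D/ν = 1.45·0.074/1.48e-05 = 7250 → turbulent (Re > 4000); f = 0.316/Re^0.25 = 0.316/7250^0.25 = 0.034245
(b) Darcy-Weisbach: ΔP = f·(L/D)·½ρV²/1000 = 0.034245·(145/0.074)·½·1.225·1.45²/1000 = 0.08641 kPa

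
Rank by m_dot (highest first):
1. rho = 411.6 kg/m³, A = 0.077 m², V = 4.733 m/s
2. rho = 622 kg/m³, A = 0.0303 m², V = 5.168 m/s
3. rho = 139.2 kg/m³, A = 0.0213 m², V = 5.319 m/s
Case 1: m_dot = 150 kg/s
Case 2: m_dot = 97.4 kg/s
Case 3: m_dot = 15.77 kg/s
Ranking (highest first): 1, 2, 3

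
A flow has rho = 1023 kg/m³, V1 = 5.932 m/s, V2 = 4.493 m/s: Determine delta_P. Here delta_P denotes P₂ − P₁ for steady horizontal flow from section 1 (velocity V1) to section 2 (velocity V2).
Formula: \Delta P = \frac{1}{2} \rho (V_1^2 - V_2^2)
delta_P = 0.5·1023·(5.932² − 4.493²)/1000 = 7.673 kPa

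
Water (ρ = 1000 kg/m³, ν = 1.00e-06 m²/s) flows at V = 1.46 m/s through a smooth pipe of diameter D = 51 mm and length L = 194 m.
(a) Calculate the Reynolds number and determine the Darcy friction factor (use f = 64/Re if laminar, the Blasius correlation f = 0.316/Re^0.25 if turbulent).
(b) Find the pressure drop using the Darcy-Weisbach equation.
(a) Re = V·D/ν = 1.46·0.051/1.00e-06 = 74460 → turbulent (Re > 4000); f = 0.316/Re^0.25 = 0.316/74460^0.25 = 0.01913
(b) Darcy-Weisbach: ΔP = f·(L/D)·½ρV²/1000 = 0.01913·(194/0.051)·½·1000·1.46²/1000 = 77.56 kPa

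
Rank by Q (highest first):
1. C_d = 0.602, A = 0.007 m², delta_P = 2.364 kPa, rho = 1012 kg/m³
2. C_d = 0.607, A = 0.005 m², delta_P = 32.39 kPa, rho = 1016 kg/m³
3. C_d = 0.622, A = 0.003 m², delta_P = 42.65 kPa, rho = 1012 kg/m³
Case 1: Q = 9.108 L/s
Case 2: Q = 24.23 L/s
Case 3: Q = 17.13 L/s
Ranking (highest first): 2, 3, 1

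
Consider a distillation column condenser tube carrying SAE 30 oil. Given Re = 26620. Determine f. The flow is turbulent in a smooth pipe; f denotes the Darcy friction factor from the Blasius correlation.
Formula: f = \frac{0.316}{Re^{0.25}}
f = 0.316/26620^0.25 = 0.02474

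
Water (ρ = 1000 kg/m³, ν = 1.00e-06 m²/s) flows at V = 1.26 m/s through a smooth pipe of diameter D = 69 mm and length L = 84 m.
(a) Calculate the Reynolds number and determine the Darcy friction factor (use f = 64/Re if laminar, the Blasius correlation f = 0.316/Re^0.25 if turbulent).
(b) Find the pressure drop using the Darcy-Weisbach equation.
(a) Re = V·D/ν = 1.26·0.069/1.00e-06 = 86940 → turbulent (Re > 4000); f = 0.316/Re^0.25 = 0.316/86940^0.25 = 0.018403
(b) Darcy-Weisbach: ΔP = f·(L/D)·½ρV²/1000 = 0.018403·(84/0.069)·½·1000·1.26²/1000 = 17.78 kPa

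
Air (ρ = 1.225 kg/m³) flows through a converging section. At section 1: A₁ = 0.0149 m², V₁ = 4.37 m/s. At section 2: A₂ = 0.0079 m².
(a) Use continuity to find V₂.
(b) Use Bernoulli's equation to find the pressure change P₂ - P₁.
(a) Continuity: A₁V₁=A₂V₂ -> V₂=A₁V₁/A₂=0.0149*4.37/0.0079=8.24 m/s
(b) Bernoulli: P₂-P₁=0.5*rho*(V₁^2-V₂^2)/1000=0.5*1.225*(4.37^2-8.24^2)/1000=-0.02989 kPa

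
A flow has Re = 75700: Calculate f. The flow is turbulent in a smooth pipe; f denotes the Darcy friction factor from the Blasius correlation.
Formula: f = \frac{0.316}{Re^{0.25}}
f = 0.316/75700^0.25 = 0.01905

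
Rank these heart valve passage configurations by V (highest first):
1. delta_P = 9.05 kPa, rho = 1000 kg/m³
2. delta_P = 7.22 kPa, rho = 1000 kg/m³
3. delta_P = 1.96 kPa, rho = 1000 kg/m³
Case 1: V = 4.254 m/s
Case 2: V = 3.8 m/s
Case 3: V = 1.98 m/s
Ranking (highest first): 1, 2, 3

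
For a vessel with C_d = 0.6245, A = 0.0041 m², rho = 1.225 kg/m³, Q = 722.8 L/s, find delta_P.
Formula: Q = C_d A \sqrt{\frac{2 \Delta P}{\rho}}
Substituting knowns: 722.8 = 0.6245·0.0041·√(2·(delta_P·1000)/1.225)·1000
Solving for delta_P: delta_P = ((722.8/1000)/(0.6245·0.0041))²·1.225/2/1000 = 48.81 kPa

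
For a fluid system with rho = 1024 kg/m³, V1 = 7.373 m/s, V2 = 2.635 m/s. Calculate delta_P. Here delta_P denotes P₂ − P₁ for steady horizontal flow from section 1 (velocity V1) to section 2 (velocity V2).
Formula: \Delta P = \frac{1}{2} \rho (V_1^2 - V_2^2)
delta_P = 0.5·1024·(7.373² − 2.635²)/1000 = 24.28 kPa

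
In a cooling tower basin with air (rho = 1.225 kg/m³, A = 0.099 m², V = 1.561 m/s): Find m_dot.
Formula: \dot{m} = \rho A V
m_dot = 1.225·0.099·1.561 = 0.1893 kg/s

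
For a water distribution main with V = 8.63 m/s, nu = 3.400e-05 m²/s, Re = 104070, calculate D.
Formula: Re = \frac{V D}{\nu}
Substituting knowns: 104070 = 8.63·D/3.400e-05
Solving for D: D = 104070·3.400e-05/8.63 = 0.41 m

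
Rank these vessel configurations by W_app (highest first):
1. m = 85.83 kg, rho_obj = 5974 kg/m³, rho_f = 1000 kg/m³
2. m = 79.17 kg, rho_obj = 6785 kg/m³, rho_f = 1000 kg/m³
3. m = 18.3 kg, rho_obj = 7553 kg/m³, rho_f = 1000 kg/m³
Case 1: W_app = 701 N
Case 2: W_app = 662.2 N
Case 3: W_app = 155.8 N
Ranking (highest first): 1, 2, 3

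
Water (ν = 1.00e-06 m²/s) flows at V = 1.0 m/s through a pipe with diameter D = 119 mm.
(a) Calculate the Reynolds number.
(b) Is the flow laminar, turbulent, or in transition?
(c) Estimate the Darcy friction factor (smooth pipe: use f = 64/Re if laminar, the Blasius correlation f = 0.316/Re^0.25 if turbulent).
(a) Re = V·D/ν = 1.0·0.119/1.00e-06 = 119000
(b) Flow regime: turbulent (Re > 4000)
(c) Friction factor: f = 0.316/Re^0.25 = 0.316/119000^0.25 = 0.01701 (Blasius is strictly valid for Re ≲ 1e5; used here as the smooth-pipe estimate the problem specifies)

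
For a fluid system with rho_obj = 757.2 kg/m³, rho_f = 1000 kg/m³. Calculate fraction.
Formula: f_{sub} = \frac{\rho_{obj}}{\rho_f}
fraction = 757.2/1000 = 0.7572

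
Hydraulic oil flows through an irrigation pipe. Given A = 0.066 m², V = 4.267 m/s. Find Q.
Formula: Q = A V
Q = 0.066·4.267·1000 = 281.6 L/s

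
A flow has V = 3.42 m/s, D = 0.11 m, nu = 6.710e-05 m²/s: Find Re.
Formula: Re = \frac{V D}{\nu}
Re = 3.42·0.11/6.710e-05 = 5607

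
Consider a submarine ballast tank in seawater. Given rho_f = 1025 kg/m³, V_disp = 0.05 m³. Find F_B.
Formula: F_B = \rho_f g V_{disp}
F_B = 1025·9.81·0.05 = 502.8 N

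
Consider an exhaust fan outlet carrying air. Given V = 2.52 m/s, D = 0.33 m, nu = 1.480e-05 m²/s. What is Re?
Formula: Re = \frac{V D}{\nu}
Re = 2.52·0.33/1.480e-05 = 56189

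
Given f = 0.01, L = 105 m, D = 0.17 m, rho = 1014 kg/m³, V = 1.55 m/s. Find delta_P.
Formula: \Delta P = f \frac{L}{D} \frac{\rho V^2}{2}
delta_P = 0.01·(105/0.17)·0.5·1014·1.55²/1000 = 7.523 kPa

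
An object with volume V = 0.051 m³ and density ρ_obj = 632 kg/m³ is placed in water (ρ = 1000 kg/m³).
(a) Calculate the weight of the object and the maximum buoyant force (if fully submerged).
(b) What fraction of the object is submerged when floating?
(a) W=rho_obj*g*V=632*9.81*0.051=316.2 N; F_B(max)=rho*g*V=1000*9.81*0.051=500.3 N
(b) Floating fraction=rho_obj/rho=632/1000=0.632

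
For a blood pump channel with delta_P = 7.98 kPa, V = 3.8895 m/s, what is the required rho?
Formula: V = \sqrt{\frac{2 \Delta P}{\rho}}
Substituting knowns: 3.8895 = √(2·(7.98·1000)/rho)
Solving for rho: rho = 2·(7.98·1000)/3.8895² = 1055 kg/m³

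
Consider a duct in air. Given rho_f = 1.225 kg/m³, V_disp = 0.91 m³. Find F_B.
Formula: F_B = \rho_f g V_{disp}
F_B = 1.225·9.81·0.91 = 10.94 N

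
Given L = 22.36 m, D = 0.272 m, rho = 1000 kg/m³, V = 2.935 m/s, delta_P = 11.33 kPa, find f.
Formula: \Delta P = f \frac{L}{D} \frac{\rho V^2}{2}
Substituting knowns: 11.33 = f·(22.36/0.272)·0.5·1000·2.935²/1000
Solving for f: f = (11.33·1000)/((22.36/0.272)·0.5·1000·2.935²) = 0.032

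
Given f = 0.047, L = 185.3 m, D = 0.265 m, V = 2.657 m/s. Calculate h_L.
Formula: h_L = f \frac{L}{D} \frac{V^2}{2g}
h_L = 0.047·(185.3/0.265)·2.657²/(2·9.81) = 11.83 m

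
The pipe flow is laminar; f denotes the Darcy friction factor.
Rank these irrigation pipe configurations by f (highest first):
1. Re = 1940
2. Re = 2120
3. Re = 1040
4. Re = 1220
Case 1: f = 0.03299
Case 2: f = 0.03019
Case 3: f = 0.06154
Case 4: f = 0.05246
Ranking (highest first): 3, 4, 1, 2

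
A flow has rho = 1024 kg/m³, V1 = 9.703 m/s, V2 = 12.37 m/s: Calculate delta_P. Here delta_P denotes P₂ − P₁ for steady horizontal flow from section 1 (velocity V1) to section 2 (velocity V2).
Formula: \Delta P = \frac{1}{2} \rho (V_1^2 - V_2^2)
delta_P = 0.5·1024·(9.703² − 12.37²)/1000 = -30.14 kPa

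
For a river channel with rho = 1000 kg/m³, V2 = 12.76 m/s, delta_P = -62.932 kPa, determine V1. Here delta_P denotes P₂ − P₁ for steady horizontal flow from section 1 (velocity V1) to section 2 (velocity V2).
Formula: \Delta P = \frac{1}{2} \rho (V_1^2 - V_2^2)
Substituting knowns: -62.932 = 0.5·1000·(V1² − 12.76²)/1000
Solving for V1: V1 = √(12.76² + 2·(-62.932·1000)/1000) = 6.079 m/s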